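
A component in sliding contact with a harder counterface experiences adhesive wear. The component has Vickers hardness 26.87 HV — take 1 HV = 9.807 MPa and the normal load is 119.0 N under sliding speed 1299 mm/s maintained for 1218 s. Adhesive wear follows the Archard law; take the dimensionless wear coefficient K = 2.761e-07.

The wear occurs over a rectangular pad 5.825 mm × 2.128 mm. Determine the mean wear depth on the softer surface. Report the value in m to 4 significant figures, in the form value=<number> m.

value=1.591e-05 m

Each operation holds full float precision — intermediates are displayed rounded. Rounded just once to four significant digits.
Convert: Sliding speed v = 1299 mm/s = 1.299 m/s. Distance L = v·t = 1.299 m/s × 1218 s = 1582 m.
Convert: Hardness H = 26.87 HV × 9.807 MPa/HV = 263.5 MPa = 2.635e+08 Pa.
Convert: Pad sides 5.825 mm × 2.128 mm = 0.005825 m × 0.002128 m. Contact area A = 0.005825 m × 0.002128 m = 1.240e-05 m².
Working in SI base units: W = 119.0 N, H = 2.635e+08 Pa, K = 2.761e-07.
Apply Archard: V = K·W·L/H = 2.761e-07 · 119.0 · 1582 / 2.635e+08 = 1.973e-10 m³.
Mean depth h = V/A = 1.973e-10 / 1.240e-05 = 1.591e-05 m.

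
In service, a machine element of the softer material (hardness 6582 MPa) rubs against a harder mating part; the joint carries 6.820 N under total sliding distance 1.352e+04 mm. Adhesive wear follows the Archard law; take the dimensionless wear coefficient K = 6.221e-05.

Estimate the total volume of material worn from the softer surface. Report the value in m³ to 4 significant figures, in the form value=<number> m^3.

value=8.715e-13 m^3

Each operation maintains full precision, and intermediates are printed rounded — rounded just once: four significant figures.
Sliding distance L = 1.352e+04 mm = 13.52 m.
Hardness H = 6582 MPa = 6.582e+09 Pa.
In SI base units, W = 6.820 N, H = 6.582e+09 Pa, K = 6.221e-05.
Volume removed: V = K·W·L/H = 6.221e-05 · 6.820 · 13.52 / 6.582e+09 = 8.715e-13 m³.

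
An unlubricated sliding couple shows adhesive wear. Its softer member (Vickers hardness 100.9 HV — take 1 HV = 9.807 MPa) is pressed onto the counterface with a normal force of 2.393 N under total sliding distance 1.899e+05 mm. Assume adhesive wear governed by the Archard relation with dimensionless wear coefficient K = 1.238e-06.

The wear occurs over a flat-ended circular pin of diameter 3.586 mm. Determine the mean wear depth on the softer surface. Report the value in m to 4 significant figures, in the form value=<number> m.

The intermediates are displayed rounded. The computation maintains full precision. Rounded once at the end to 4 significant digits.
Sliding distance L = 1.899e+05 mm = 189.9 m.
Hardness H = 100.9 HV × 9.807 MPa/HV = 989.5 MPa = 9.895e+08 Pa.
Pin diameter d = 3.586 mm = 0.003586 m. Contact area A = π·d²/4 = π·(0.003586 m)²/4 = 1.010e-05 m².
Working in SI base units: W = 2.393 N, H = 9.895e+08 Pa, K = 1.238e-06.
Wear volume V = K·W·L/H = 1.238e-06 · 2.393 · 189.9 / 9.895e+08 = 5.685e-13 m³.
Mean depth h = V/A = 5.685e-13 / 1.010e-05 = 5.629e-08 m.

value=5.629e-08 m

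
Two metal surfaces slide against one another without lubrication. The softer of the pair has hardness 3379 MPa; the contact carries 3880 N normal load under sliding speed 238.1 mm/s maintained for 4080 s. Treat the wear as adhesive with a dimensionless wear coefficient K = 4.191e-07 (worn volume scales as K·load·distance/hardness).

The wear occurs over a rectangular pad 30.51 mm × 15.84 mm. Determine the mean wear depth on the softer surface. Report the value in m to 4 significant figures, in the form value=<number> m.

All arithmetic runs at full precision, and intermediate values are displayed rounded — a lone final rounding to 4 significant digits.
Sliding speed v = 238.1 mm/s = 0.2381 m/s. Sliding distance L = v·t = 0.2381 m/s × 4080 s = 971.4 m.
Hardness H = 3379 MPa = 3.379e+09 Pa.
Pad sides 30.51 mm × 15.84 mm = 0.03051 m × 0.01584 m. Contact area A = 0.03051 m × 0.01584 m = 4.833e-04 m².
SI base units throughout: W = 3880 N, H = 3.379e+09 Pa, K = 4.191e-07.
Apply Archard: V = K·W·L/H = 4.191e-07 · 3880 · 971.4 / 3.379e+09 = 4.675e-10 m³.
Average depth h = V/A = 4.675e-10 / 4.833e-04 = 9.673e-07 m.

value=9.673e-07 m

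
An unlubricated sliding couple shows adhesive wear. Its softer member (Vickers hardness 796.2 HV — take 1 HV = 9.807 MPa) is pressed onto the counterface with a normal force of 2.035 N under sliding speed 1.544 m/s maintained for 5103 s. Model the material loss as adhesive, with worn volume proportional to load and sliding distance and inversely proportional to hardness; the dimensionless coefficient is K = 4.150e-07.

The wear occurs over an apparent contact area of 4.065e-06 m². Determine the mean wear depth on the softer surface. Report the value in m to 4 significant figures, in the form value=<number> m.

The intermediates are shown rounded. Every step runs at exact precision — a single final rounding, at four significant digits.
Convert: Path length L = v·t = 1.544 m/s × 5103 s = 7879 m.
Convert: Hardness H = 796.2 HV × 9.807 MPa/HV = 7808 MPa = 7.808e+09 Pa.
SI base units throughout: W = 2.035 N, H = 7.808e+09 Pa, K = 4.150e-07.
By Archard's law, V = K·W·L/H = 4.150e-07 · 2.035 · 7879 / 7.808e+09 = 8.522e-13 m³.
Average depth h = V/A = 8.522e-13 / 4.065e-06 = 2.096e-07 m.

value=2.096e-07 m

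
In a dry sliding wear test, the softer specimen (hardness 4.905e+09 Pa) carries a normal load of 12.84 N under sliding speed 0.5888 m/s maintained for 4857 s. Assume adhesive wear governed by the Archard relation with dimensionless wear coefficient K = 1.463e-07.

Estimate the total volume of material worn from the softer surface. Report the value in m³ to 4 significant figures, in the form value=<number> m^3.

value=1.095e-12 m^3

All working math keeps full float precision; intermediates are shown rounded, and rounded once at the end to four significant figures.
The distance L = v·t = 0.5888 m/s × 4857 s = 2860 m.
In SI base units: W = 12.84 N, H = 4.905e+09 Pa, K = 1.463e-07.
Worn volume V = K·W·L/H = 1.463e-07 · 12.84 · 2860 / 4.905e+09 = 1.095e-12 m³.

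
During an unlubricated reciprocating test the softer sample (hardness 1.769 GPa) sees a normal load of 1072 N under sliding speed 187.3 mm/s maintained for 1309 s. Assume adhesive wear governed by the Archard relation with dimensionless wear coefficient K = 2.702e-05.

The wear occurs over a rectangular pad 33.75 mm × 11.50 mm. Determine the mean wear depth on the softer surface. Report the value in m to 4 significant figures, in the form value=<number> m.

value=1.034e-05 m

The computation maintains full precision, and intermediate values appear rounded — a lone final rounding: four significant figures.
Sliding speed v = 187.3 mm/s = 0.1873 m/s. The distance L = v·t = 0.1873 m/s × 1309 s = 245.2 m.
Hardness H = 1.769 GPa = 1.769e+09 Pa.
Pad sides 33.75 mm × 11.50 mm = 0.03375 m × 0.01150 m. Contact area A = 0.03375 m × 0.01150 m = 3.881e-04 m².
As SI base values: W = 1072 N, H = 1.769e+09 Pa, K = 2.702e-05.
By Archard's law, V = K·W·L/H = 2.702e-05 · 1072 · 245.2 / 1.769e+09 = 4.014e-09 m³.
Mean wear depth h = V/A = 4.014e-09 / 3.881e-04 = 1.034e-05 m.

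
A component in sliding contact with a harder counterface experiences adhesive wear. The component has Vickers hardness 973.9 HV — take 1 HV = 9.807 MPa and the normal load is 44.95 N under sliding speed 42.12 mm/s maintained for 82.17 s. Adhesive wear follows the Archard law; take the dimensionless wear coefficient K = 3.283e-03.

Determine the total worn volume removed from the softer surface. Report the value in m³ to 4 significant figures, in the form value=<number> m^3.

The computation keeps full precision; quoted intermediates are rounded, and a single final rounding: 4 significant figures.
Convert: Sliding speed v = 42.12 mm/s = 0.04212 m/s. Distance covered L = v·t = 0.04212 m/s × 82.17 s = 3.461 m.
Convert: Hardness H = 973.9 HV × 9.807 MPa/HV = 9551 MPa = 9.551e+09 Pa.
Restated in SI base units: W = 44.95 N, H = 9.551e+09 Pa, K = 3.283e-03.
Archard relation: V = K·W·L/H = 3.283e-03 · 44.95 · 3.461 / 9.551e+09 = 5.348e-11 m³.

value=5.348e-11 m^3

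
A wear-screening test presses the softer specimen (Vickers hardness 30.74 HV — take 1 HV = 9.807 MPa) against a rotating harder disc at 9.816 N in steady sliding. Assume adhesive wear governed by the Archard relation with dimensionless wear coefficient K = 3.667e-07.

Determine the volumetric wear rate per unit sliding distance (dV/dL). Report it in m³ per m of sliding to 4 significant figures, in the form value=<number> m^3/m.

value=1.194e-14 m^3/m

Displayed values are rounded, and each operation carries full precision. Rounded once at the end: 4 significant digits.
Hardness H = 30.74 HV × 9.807 MPa/HV = 301.5 MPa = 3.015e+08 Pa.
As SI base values: W = 9.816 N, H = 3.015e+08 Pa, K = 3.667e-07.
Wear rate dV/dL = K·W/H, per unit distance: 3.667e-07 · 9.816 / 3.015e+08 = 1.194e-14 m³/m.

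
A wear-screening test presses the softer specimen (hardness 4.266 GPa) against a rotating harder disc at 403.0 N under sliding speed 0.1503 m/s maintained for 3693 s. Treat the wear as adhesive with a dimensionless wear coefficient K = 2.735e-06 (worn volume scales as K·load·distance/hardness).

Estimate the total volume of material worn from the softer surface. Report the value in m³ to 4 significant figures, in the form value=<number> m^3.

value=1.434e-10 m^3

All working math holds full precision; intermediates appear rounded; rounded just once: four significant figures.
Path length L = v·t = 0.1503 m/s × 3693 s = 555.1 m.
Hardness H = 4.266 GPa = 4.266e+09 Pa.
In SI base units: W = 403.0 N, H = 4.266e+09 Pa, K = 2.735e-06.
Volume removed: V = K·W·L/H = 2.735e-06 · 403.0 · 555.1 / 4.266e+09 = 1.434e-10 m³.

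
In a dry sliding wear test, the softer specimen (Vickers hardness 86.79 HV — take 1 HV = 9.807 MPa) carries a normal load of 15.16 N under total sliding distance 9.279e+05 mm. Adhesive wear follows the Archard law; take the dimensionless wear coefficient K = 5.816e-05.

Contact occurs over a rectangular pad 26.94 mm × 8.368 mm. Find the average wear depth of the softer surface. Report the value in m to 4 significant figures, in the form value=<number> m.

All arithmetic holds full float precision — intermediate values appear rounded — a lone final rounding: 4 significant digits.
Sliding distance L = 9.279e+05 mm = 927.9 m.
Hardness H = 86.79 HV × 9.807 MPa/HV = 851.1 MPa = 8.511e+08 Pa.
Pad sides 26.94 mm × 8.368 mm = 0.02694 m × 0.008368 m. Contact area A = 0.02694 m × 0.008368 m = 2.254e-04 m².
In SI base units: W = 15.16 N, H = 8.511e+08 Pa, K = 5.816e-05.
Volume removed: V = K·W·L/H = 5.816e-05 · 15.16 · 927.9 / 8.511e+08 = 9.612e-10 m³.
Wear depth h = V/A = 9.612e-10 / 2.254e-04 = 4.264e-06 m.

value=4.264e-06 m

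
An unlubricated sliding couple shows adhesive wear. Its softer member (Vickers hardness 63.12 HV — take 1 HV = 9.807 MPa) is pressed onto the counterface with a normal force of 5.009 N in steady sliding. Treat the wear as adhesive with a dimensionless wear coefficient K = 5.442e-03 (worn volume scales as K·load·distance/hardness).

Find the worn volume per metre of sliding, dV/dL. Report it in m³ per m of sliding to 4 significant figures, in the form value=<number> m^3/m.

The computation keeps full float precision. Intermediates appear rounded. Rounded once at the end: four significant digits.
Hardness H = 63.12 HV × 9.807 MPa/HV = 619.0 MPa = 6.190e+08 Pa.
Expressed in SI base units: W = 5.009 N, H = 6.190e+08 Pa, K = 5.442e-03.
The wear rate dV/dL = K·W/H, so: 5.442e-03 · 5.009 / 6.190e+08 = 4.404e-11 m³/m.

value=4.404e-11 m^3/m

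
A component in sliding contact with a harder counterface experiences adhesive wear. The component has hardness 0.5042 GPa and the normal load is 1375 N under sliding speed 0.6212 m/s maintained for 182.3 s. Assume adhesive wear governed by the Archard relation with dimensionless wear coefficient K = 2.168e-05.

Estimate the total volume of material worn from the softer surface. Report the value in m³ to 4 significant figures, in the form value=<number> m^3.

The algebra keeps full precision; intermediates are displayed rounded. Rounded just once to 4 significant figures.
Convert: Path length L = v·t = 0.6212 m/s × 182.3 s = 113.2 m.
Convert: Hardness H = 0.5042 GPa = 5.042e+08 Pa.
In SI base units, W = 1375 N, H = 5.042e+08 Pa, K = 2.168e-05.
Archard volume V = K·W·L/H = 2.168e-05 · 1375 · 113.2 / 5.042e+08 = 6.695e-09 m³.

value=6.695e-09 m^3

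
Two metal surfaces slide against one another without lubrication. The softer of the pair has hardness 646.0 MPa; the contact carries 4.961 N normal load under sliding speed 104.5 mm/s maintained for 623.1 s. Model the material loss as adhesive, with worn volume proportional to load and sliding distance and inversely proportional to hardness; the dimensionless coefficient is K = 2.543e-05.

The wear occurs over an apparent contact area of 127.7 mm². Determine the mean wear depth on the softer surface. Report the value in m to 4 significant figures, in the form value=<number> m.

value=9.958e-08 m

All working math keeps full float precision. Intermediates appear rounded, and one final rounding to 4 significant figures.
Convert: Sliding speed v = 104.5 mm/s = 0.1045 m/s. Total distance L = v·t = 0.1045 m/s × 623.1 s = 65.11 m.
Convert: Hardness H = 646.0 MPa = 6.460e+08 Pa.
Convert: Contact area A = 127.7 mm² = 1.277e-04 m².
Restated in SI base units: W = 4.961 N, H = 6.460e+08 Pa, K = 2.543e-05.
Archard relation: V = K·W·L/H = 2.543e-05 · 4.961 · 65.11 / 6.460e+08 = 1.272e-11 m³.
Wear depth h = V/A = 1.272e-11 / 1.277e-04 = 9.958e-08 m.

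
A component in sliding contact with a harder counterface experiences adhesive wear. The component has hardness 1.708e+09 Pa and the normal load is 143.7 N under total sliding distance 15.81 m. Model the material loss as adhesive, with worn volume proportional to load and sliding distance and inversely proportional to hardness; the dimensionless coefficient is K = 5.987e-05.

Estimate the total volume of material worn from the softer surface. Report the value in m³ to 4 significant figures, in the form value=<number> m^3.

The algebra holds full precision; intermediates are shown rounded — rounded just once to four significant figures.
As SI base values: W = 143.7 N, H = 1.708e+09 Pa, K = 5.987e-05.
Apply Archard: V = K·W·L/H = 5.987e-05 · 143.7 · 15.81 / 1.708e+09 = 7.964e-11 m³.

value=7.964e-11 m^3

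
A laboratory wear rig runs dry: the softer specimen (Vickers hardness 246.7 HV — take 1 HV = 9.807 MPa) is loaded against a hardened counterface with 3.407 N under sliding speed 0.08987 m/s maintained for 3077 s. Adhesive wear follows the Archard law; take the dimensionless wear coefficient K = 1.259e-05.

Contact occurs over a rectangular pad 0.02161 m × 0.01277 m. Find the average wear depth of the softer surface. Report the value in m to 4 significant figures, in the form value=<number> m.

value=1.777e-08 m

Intermediate values are printed rounded. The computation keeps full precision. Rounded once at the end, at 4 significant digits.
Convert: The distance L = v·t = 0.08987 m/s × 3077 s = 276.5 m.
Convert: Hardness H = 246.7 HV × 9.807 MPa/HV = 2419 MPa = 2.419e+09 Pa.
Convert: Contact area A = 0.02161 m × 0.01277 m = 2.760e-04 m².
Restated in SI base units: W = 3.407 N, H = 2.419e+09 Pa, K = 1.259e-05.
By Archard's law, V = K·W·L/H = 1.259e-05 · 3.407 · 276.5 / 2.419e+09 = 4.903e-12 m³.
Depth h = V/A = 4.903e-12 / 2.760e-04 = 1.777e-08 m.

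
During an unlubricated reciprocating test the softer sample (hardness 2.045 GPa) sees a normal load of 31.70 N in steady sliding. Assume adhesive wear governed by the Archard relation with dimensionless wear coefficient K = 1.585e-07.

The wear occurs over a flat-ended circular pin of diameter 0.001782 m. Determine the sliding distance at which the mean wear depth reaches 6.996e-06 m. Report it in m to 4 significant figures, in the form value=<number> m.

Each operation runs at exact precision — the intermediates appear rounded. Rounded just once: four significant digits.
Hardness H = 2.045 GPa = 2.045e+09 Pa.
Contact area A = π·d²/4 = π·(0.001782 m)²/4 = 2.494e-06 m².
In SI base units: W = 31.70 N, H = 2.045e+09 Pa, K = 1.585e-07.
Allowed volume V_lim = h_lim·A = 6.996e-06 · 2.494e-06 = 1.745e-11 m³.
Life L = V_lim·H/(K·W) = 1.745e-11 · 2.045e+09 / (1.585e-07 · 31.70) = 7102 m.

value=7102 m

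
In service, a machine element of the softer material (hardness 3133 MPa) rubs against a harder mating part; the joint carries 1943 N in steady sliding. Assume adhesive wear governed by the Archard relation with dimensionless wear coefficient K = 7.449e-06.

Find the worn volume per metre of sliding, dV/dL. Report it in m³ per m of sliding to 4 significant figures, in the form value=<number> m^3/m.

Every step carries full float precision; intermediate values appear rounded, and one final rounding, at 4 significant digits.
Hardness H = 3133 MPa = 3.133e+09 Pa.
SI base units throughout: W = 1943 N, H = 3.133e+09 Pa, K = 7.449e-06.
Volumetric rate dV/dL = K·W/H, per unit distance: 7.449e-06 · 1943 / 3.133e+09 = 4.620e-12 m³/m.

value=4.620e-12 m^3/m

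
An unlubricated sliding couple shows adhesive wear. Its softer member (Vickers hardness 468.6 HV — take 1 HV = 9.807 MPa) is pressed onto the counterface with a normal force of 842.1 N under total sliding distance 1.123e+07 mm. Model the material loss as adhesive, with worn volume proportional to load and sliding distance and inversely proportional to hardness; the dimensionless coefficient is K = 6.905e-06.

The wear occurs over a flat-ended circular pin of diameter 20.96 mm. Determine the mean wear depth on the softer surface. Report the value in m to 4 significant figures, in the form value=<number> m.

Every step keeps exact precision — quoted intermediates are rounded; rounded just once to four significant figures.
Convert: Path length L = 1.123e+07 mm = 1.123e+04 m.
Convert: Hardness H = 468.6 HV × 9.807 MPa/HV = 4596 MPa = 4.596e+09 Pa.
Convert: Pin diameter d = 20.96 mm = 0.02096 m. Contact area A = π·d²/4 = π·(0.02096 m)²/4 = 3.450e-04 m².
SI base units throughout: W = 842.1 N, H = 4.596e+09 Pa, K = 6.905e-06.
Archard relation: V = K·W·L/H = 6.905e-06 · 842.1 · 1.123e+04 / 4.596e+09 = 1.421e-08 m³.
Wear depth h = V/A = 1.421e-08 / 3.450e-04 = 4.118e-05 m.

value=4.118e-05 m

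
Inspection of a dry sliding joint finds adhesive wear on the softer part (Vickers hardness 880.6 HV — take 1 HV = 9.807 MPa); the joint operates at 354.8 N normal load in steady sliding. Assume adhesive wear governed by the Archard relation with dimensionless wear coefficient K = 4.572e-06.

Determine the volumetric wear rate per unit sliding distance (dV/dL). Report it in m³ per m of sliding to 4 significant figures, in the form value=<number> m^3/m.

value=1.878e-13 m^3/m

Shown intermediates are rounded — every step carries full float precision. Rounded once at the end, at 4 significant figures.
Hardness H = 880.6 HV × 9.807 MPa/HV = 8636 MPa = 8.636e+09 Pa.
As SI base values: W = 354.8 N, H = 8.636e+09 Pa, K = 4.572e-06.
The wear rate dV/dL = K·W/H, so: 4.572e-06 · 354.8 / 8.636e+09 = 1.878e-13 m³/m.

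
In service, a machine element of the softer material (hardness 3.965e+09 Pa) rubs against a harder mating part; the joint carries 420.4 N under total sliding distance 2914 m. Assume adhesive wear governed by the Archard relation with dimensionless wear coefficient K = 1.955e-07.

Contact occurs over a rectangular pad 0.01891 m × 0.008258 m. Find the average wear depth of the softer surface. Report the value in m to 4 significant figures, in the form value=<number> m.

value=3.868e-07 m

Every step runs at full precision, and the intermediates are shown rounded. Rounded once at the end, at four significant digits.
Contact area A = 0.01891 m × 0.008258 m = 1.562e-04 m².
In SI base units: W = 420.4 N, H = 3.965e+09 Pa, K = 1.955e-07.
Apply Archard: V = K·W·L/H = 1.955e-07 · 420.4 · 2914 / 3.965e+09 = 6.040e-11 m³.
Average depth h = V/A = 6.040e-11 / 1.562e-04 = 3.868e-07 m.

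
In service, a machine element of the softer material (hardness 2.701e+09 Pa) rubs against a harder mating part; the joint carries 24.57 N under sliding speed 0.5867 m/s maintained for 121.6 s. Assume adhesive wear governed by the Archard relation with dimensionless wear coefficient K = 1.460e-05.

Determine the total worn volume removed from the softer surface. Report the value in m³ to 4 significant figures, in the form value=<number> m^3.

The intermediates appear rounded. All arithmetic keeps exact precision — one final rounding to four significant digits.
Path length L = v·t = 0.5867 m/s × 121.6 s = 71.34 m.
Working in SI base units: W = 24.57 N, H = 2.701e+09 Pa, K = 1.460e-05.
Wear volume V = K·W·L/H = 1.460e-05 · 24.57 · 71.34 / 2.701e+09 = 9.475e-12 m³.

value=9.475e-12 m^3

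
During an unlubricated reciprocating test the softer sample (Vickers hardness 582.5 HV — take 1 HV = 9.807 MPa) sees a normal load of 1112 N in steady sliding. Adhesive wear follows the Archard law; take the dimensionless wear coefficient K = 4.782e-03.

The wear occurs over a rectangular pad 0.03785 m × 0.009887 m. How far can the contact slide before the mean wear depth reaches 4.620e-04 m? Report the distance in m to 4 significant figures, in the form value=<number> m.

value=185.7 m

The algebra carries exact precision; the intermediates are displayed rounded; one final rounding to four significant figures.
Convert: Hardness H = 582.5 HV × 9.807 MPa/HV = 5713 MPa = 5.713e+09 Pa.
Convert: Contact area A = 0.03785 m × 0.009887 m = 3.742e-04 m².
In SI base units, W = 1112 N, H = 5.713e+09 Pa, K = 4.782e-03.
Volume at the limit: V_lim = h_lim·A = 4.620e-04 · 3.742e-04 = 1.729e-07 m³.
Sliding life L = V_lim·H/(K·W) = 1.729e-07 · 5.713e+09 / (4.782e-03 · 1112) = 185.7 m.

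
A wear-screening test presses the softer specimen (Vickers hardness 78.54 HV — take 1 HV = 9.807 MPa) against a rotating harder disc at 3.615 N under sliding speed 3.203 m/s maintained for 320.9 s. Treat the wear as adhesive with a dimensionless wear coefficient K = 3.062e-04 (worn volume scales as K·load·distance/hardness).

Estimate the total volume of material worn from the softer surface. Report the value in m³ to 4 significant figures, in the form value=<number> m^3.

value=1.477e-09 m^3

Intermediate values are shown rounded. All arithmetic holds full precision, and one final rounding, at four significant figures.
Convert: Distance L = v·t = 3.203 m/s × 320.9 s = 1028 m.
Convert: Hardness H = 78.54 HV × 9.807 MPa/HV = 770.2 MPa = 7.702e+08 Pa.
Collected in SI base units: W = 3.615 N, H = 7.702e+08 Pa, K = 3.062e-04.
Worn volume V = K·W·L/H = 3.062e-04 · 3.615 · 1028 / 7.702e+08 = 1.477e-09 m³.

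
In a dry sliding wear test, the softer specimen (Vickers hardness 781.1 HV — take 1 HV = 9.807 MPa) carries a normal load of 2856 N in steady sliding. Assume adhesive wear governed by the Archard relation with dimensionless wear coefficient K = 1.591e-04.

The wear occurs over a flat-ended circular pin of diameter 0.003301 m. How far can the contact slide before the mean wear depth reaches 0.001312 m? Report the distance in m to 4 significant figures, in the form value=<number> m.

value=189.3 m

Intermediate values are printed rounded. Each operation maintains full float precision — rounded once at the end to four significant figures.
Hardness H = 781.1 HV × 9.807 MPa/HV = 7660 MPa = 7.660e+09 Pa.
Contact area A = π·d²/4 = π·(0.003301 m)²/4 = 8.558e-06 m².
SI base units throughout: W = 2856 N, H = 7.660e+09 Pa, K = 1.591e-04.
Allowed volume V_lim = h_lim·A = 0.001312 · 8.558e-06 = 1.123e-08 m³.
So the life L = V_lim·H/(K·W) = 1.123e-08 · 7.660e+09 / (1.591e-04 · 2856) = 189.3 m.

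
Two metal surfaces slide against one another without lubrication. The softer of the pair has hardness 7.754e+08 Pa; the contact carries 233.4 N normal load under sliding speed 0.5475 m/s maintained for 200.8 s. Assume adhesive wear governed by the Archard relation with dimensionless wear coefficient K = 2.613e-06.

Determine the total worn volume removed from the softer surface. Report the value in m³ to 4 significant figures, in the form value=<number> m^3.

Each operation holds full float precision, and intermediate values are displayed rounded; a lone final rounding, at four significant digits.
Distance covered L = v·t = 0.5475 m/s × 200.8 s = 109.9 m.
SI base units throughout: W = 233.4 N, H = 7.754e+08 Pa, K = 2.613e-06.
Apply Archard: V = K·W·L/H = 2.613e-06 · 233.4 · 109.9 / 7.754e+08 = 8.647e-11 m³.

value=8.647e-11 m^3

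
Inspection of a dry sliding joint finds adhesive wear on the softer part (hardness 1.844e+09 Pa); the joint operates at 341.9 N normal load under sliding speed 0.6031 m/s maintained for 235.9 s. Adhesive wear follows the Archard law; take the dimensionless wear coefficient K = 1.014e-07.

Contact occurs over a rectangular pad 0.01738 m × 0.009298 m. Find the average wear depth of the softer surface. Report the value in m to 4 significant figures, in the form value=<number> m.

value=1.655e-08 m

Printed values are rounded — each operation carries full precision, and a lone final rounding to 4 significant figures.
Convert: The distance L = v·t = 0.6031 m/s × 235.9 s = 142.3 m.
Convert: Contact area A = 0.01738 m × 0.009298 m = 1.616e-04 m².
SI base units throughout: W = 341.9 N, H = 1.844e+09 Pa, K = 1.014e-07.
Worn volume V = K·W·L/H = 1.014e-07 · 341.9 · 142.3 / 1.844e+09 = 2.675e-12 m³.
Mean depth h = V/A = 2.675e-12 / 1.616e-04 = 1.655e-08 m.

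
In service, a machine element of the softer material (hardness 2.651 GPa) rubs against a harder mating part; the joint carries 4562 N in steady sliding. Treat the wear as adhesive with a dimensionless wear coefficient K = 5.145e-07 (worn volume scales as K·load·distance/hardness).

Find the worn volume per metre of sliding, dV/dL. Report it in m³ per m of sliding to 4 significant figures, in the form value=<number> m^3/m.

The computation carries full float precision; displayed values are rounded; one final rounding, at four significant figures.
Convert: Hardness H = 2.651 GPa = 2.651e+09 Pa.
In SI base units, W = 4562 N, H = 2.651e+09 Pa, K = 5.145e-07.
Wear rate dV/dL = K·W/H: 5.145e-07 · 4562 / 2.651e+09 = 8.854e-13 m³/m.

value=8.854e-13 m^3/m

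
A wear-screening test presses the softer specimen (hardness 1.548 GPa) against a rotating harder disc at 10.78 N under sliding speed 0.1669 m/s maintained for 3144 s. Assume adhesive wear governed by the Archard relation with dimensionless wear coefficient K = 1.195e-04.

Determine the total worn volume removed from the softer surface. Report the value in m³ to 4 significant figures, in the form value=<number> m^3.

Displayed values are rounded — every step holds exact precision — a single final rounding, at 4 significant figures.
Distance covered L = v·t = 0.1669 m/s × 3144 s = 524.7 m.
Hardness H = 1.548 GPa = 1.548e+09 Pa.
Expressed in SI base units: W = 10.78 N, H = 1.548e+09 Pa, K = 1.195e-04.
Archard volume V = K·W·L/H = 1.195e-04 · 10.78 · 524.7 / 1.548e+09 = 4.367e-10 m³.

value=4.367e-10 m^3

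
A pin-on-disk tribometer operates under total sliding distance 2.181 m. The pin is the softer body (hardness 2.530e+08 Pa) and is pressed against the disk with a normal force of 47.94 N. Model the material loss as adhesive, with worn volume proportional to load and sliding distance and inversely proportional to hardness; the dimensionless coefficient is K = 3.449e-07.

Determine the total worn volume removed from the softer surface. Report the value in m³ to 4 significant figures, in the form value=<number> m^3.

All working math maintains exact precision; intermediates are printed rounded; a lone final rounding, at four significant figures.
Working in SI base units: W = 47.94 N, H = 2.530e+08 Pa, K = 3.449e-07.
Apply Archard: V = K·W·L/H = 3.449e-07 · 47.94 · 2.181 / 2.530e+08 = 1.425e-13 m³.

value=1.425e-13 m^3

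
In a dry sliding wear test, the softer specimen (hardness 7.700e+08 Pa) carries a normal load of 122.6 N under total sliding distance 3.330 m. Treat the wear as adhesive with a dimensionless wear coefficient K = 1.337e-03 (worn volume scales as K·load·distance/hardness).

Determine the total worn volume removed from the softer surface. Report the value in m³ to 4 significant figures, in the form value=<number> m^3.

All working math keeps exact precision, and displayed values are rounded — rounded just once: 4 significant figures.
Working in SI base units: W = 122.6 N, H = 7.700e+08 Pa, K = 1.337e-03.
Archard relation: V = K·W·L/H = 1.337e-03 · 122.6 · 3.330 / 7.700e+08 = 7.089e-10 m³.

value=7.089e-10 m^3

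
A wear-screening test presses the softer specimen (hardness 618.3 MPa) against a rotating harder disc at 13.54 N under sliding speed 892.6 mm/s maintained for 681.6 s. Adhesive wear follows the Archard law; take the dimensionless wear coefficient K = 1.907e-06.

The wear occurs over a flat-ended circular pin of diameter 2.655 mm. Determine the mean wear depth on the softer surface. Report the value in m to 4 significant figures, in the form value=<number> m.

value=4.589e-06 m

The intermediates are displayed rounded; the algebra maintains full precision, and one final rounding: four significant digits.
Sliding speed v = 892.6 mm/s = 0.8926 m/s. Sliding distance L = v·t = 0.8926 m/s × 681.6 s = 608.4 m.
Hardness H = 618.3 MPa = 6.183e+08 Pa.
Pin diameter d = 2.655 mm = 0.002655 m. Contact area A = π·d²/4 = π·(0.002655 m)²/4 = 5.536e-06 m².
In SI base units: W = 13.54 N, H = 6.183e+08 Pa, K = 1.907e-06.
The Archard volume V = K·W·L/H = 1.907e-06 · 13.54 · 608.4 / 6.183e+08 = 2.541e-11 m³.
Mean wear depth h = V/A = 2.541e-11 / 5.536e-06 = 4.589e-06 m.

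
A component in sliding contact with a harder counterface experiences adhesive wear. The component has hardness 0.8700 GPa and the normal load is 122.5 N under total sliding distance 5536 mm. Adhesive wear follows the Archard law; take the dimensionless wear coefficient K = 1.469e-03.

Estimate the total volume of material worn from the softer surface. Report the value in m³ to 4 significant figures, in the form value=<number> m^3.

value=1.145e-09 m^3

All arithmetic keeps exact precision; intermediate values are printed rounded; rounded once at the end to 4 significant figures.
Path length L = 5536 mm = 5.536 m.
Hardness H = 0.8700 GPa = 8.700e+08 Pa.
In SI base units, W = 122.5 N, H = 8.700e+08 Pa, K = 1.469e-03.
Volume removed: V = K·W·L/H = 1.469e-03 · 122.5 · 5.536 / 8.700e+08 = 1.145e-09 m³.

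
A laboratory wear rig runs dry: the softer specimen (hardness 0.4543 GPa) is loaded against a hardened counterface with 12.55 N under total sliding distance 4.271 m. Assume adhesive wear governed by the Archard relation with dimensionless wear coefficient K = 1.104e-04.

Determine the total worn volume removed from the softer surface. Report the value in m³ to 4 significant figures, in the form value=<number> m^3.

value=1.303e-11 m^3

The algebra carries exact precision, and quoted intermediates are rounded, and one last rounding: four significant digits.
Convert: Hardness H = 0.4543 GPa = 4.543e+08 Pa.
As SI base values: W = 12.55 N, H = 4.543e+08 Pa, K = 1.104e-04.
By Archard's law, V = K·W·L/H = 1.104e-04 · 12.55 · 4.271 / 4.543e+08 = 1.303e-11 m³.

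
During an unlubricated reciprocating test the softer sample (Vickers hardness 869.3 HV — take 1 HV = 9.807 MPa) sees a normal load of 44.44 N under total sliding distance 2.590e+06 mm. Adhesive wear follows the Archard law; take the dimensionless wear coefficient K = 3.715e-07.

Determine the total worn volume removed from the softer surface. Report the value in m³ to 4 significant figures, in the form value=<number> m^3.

Every step holds full float precision, and the intermediates are displayed rounded — rounded just once to four significant figures.
Sliding distance L = 2.590e+06 mm = 2590 m.
Hardness H = 869.3 HV × 9.807 MPa/HV = 8525 MPa = 8.525e+09 Pa.
Expressed in SI base units: W = 44.44 N, H = 8.525e+09 Pa, K = 3.715e-07.
By Archard's law, V = K·W·L/H = 3.715e-07 · 44.44 · 2590 / 8.525e+09 = 5.016e-12 m³.

value=5.016e-12 m^3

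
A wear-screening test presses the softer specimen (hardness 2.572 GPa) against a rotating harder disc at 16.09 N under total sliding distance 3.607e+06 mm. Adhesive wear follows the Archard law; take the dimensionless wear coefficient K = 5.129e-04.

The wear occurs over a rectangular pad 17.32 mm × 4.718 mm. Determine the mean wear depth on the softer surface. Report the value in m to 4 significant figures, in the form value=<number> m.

value=1.416e-04 m

Every step keeps full float precision; intermediates are printed rounded, and a lone final rounding to 4 significant digits.
Distance L = 3.607e+06 mm = 3607 m.
Hardness H = 2.572 GPa = 2.572e+09 Pa.
Pad sides 17.32 mm × 4.718 mm = 0.01732 m × 0.004718 m. Contact area A = 0.01732 m × 0.004718 m = 8.172e-05 m².
In SI base units, W = 16.09 N, H = 2.572e+09 Pa, K = 5.129e-04.
Worn volume V = K·W·L/H = 5.129e-04 · 16.09 · 3607 / 2.572e+09 = 1.157e-08 m³.
Depth h = V/A = 1.157e-08 / 8.172e-05 = 1.416e-04 m.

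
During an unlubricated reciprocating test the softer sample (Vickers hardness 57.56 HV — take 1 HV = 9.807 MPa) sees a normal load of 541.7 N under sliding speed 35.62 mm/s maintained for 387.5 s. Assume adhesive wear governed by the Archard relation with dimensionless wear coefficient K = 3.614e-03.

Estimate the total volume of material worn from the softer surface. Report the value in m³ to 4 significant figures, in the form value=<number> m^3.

value=4.787e-08 m^3

All working math carries exact precision; the intermediates are shown rounded. Rounded just once: 4 significant digits.
Convert: Sliding speed v = 35.62 mm/s = 0.03562 m/s. Distance covered L = v·t = 0.03562 m/s × 387.5 s = 13.80 m.
Convert: Hardness H = 57.56 HV × 9.807 MPa/HV = 564.5 MPa = 5.645e+08 Pa.
In SI base units: W = 541.7 N, H = 5.645e+08 Pa, K = 3.614e-03.
Archard relation: V = K·W·L/H = 3.614e-03 · 541.7 · 13.80 / 5.645e+08 = 4.787e-08 m³.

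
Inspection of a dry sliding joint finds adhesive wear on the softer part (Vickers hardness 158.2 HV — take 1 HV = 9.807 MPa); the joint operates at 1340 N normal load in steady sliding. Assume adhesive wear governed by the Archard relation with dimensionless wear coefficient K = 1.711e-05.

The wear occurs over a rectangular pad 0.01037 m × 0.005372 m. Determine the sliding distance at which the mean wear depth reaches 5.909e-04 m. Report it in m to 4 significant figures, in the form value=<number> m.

value=2227 m

Displayed values are rounded; the computation carries full float precision. Rounded once at the end, at 4 significant digits.
Hardness H = 158.2 HV × 9.807 MPa/HV = 1551 MPa = 1.551e+09 Pa.
Contact area A = 0.01037 m × 0.005372 m = 5.571e-05 m².
Expressed in SI base units: W = 1340 N, H = 1.551e+09 Pa, K = 1.711e-05.
Wearable volume V_lim = h_lim·A = 5.909e-04 · 5.571e-05 = 3.292e-08 m³.
So the life L = V_lim·H/(K·W) = 3.292e-08 · 1.551e+09 / (1.711e-05 · 1340) = 2227 m.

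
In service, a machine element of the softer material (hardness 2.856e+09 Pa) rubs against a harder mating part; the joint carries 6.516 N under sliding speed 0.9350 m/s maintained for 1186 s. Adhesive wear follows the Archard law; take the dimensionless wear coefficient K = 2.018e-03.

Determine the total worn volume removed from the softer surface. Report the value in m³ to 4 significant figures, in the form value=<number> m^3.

value=5.106e-09 m^3

Intermediate values are displayed rounded — the algebra carries full precision, and rounded just once to 4 significant figures.
Convert: Sliding distance L = v·t = 0.9350 m/s × 1186 s = 1109 m.
Collected in SI base units: W = 6.516 N, H = 2.856e+09 Pa, K = 2.018e-03.
Archard relation: V = K·W·L/H = 2.018e-03 · 6.516 · 1109 / 2.856e+09 = 5.106e-09 m³.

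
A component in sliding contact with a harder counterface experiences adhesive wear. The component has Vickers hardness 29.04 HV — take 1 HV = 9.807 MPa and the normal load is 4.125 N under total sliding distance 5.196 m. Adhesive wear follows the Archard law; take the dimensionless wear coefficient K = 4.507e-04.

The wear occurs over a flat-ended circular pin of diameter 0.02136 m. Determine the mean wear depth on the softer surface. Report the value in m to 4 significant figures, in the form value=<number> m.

All arithmetic maintains exact precision — intermediates are displayed rounded — one last rounding, at four significant figures.
Hardness H = 29.04 HV × 9.807 MPa/HV = 284.8 MPa = 2.848e+08 Pa.
Contact area A = π·d²/4 = π·(0.02136 m)²/4 = 3.583e-04 m².
In SI base units: W = 4.125 N, H = 2.848e+08 Pa, K = 4.507e-04.
Archard volume V = K·W·L/H = 4.507e-04 · 4.125 · 5.196 / 2.848e+08 = 3.392e-11 m³.
Wear depth h = V/A = 3.392e-11 / 3.583e-04 = 9.466e-08 m.

value=9.466e-08 m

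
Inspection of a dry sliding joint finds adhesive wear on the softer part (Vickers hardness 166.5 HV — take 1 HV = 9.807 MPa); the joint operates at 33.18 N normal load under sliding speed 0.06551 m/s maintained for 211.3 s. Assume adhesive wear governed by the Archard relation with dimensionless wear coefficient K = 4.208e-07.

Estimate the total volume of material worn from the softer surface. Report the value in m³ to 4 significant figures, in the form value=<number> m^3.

Intermediates appear rounded — the algebra keeps exact precision; one final rounding, at 4 significant digits.
Convert: Path length L = v·t = 0.06551 m/s × 211.3 s = 13.84 m.
Convert: Hardness H = 166.5 HV × 9.807 MPa/HV = 1633 MPa = 1.633e+09 Pa.
In SI base units, W = 33.18 N, H = 1.633e+09 Pa, K = 4.208e-07.
Wear volume V = K·W·L/H = 4.208e-07 · 33.18 · 13.84 / 1.633e+09 = 1.184e-13 m³.

value=1.184e-13 m^3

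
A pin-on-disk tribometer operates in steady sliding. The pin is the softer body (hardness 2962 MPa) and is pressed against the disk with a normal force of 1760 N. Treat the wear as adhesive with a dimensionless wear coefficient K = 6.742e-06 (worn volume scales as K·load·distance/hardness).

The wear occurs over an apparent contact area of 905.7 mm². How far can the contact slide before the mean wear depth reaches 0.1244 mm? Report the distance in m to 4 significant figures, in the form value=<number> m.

All working math keeps full float precision; intermediate values are printed rounded. Rounded once at the end: four significant digits.
Hardness H = 2962 MPa = 2.962e+09 Pa.
Contact area A = 905.7 mm² = 9.057e-04 m².
Depth limit h_lim = 0.1244 mm = 1.244e-04 m.
As SI base values: W = 1760 N, H = 2.962e+09 Pa, K = 6.742e-06.
Allowed volume V_lim = h_lim·A = 1.244e-04 · 9.057e-04 = 1.127e-07 m³.
Life L = V_lim·H/(K·W) = 1.127e-07 · 2.962e+09 / (6.742e-06 · 1760) = 2.812e+04 m.

value=2.812e+04 m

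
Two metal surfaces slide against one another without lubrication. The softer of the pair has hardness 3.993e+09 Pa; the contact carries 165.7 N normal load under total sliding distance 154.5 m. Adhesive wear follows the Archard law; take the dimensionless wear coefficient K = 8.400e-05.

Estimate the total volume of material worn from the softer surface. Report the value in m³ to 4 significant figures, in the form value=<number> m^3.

Intermediate values are printed rounded. The computation carries full float precision — rounded just once to 4 significant figures.
Restated in SI base units: W = 165.7 N, H = 3.993e+09 Pa, K = 8.400e-05.
The Archard volume V = K·W·L/H = 8.400e-05 · 165.7 · 154.5 / 3.993e+09 = 5.386e-10 m³.

value=5.386e-10 m^3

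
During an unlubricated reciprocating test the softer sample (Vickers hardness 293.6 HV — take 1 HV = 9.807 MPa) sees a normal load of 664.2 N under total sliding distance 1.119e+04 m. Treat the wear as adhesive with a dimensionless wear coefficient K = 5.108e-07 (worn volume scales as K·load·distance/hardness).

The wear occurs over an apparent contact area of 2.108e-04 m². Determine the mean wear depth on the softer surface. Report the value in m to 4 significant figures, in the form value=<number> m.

The computation keeps exact precision. Shown intermediates are rounded, and a lone final rounding to four significant figures.
Convert: Hardness H = 293.6 HV × 9.807 MPa/HV = 2879 MPa = 2.879e+09 Pa.
As SI base values: W = 664.2 N, H = 2.879e+09 Pa, K = 5.108e-07.
Wear volume V = K·W·L/H = 5.108e-07 · 664.2 · 1.119e+04 / 2.879e+09 = 1.319e-09 m³.
Mean wear depth h = V/A = 1.319e-09 / 2.108e-04 = 6.255e-06 m.

value=6.255e-06 m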